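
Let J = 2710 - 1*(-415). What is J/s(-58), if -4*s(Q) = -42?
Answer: 6250/21 ≈ 297.62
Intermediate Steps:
J = 3125 (J = 2710 + 415 = 3125)
s(Q) = 21/2 (s(Q) = -1/4*(-42) = 21/2)
J/s(-58) = 3125/(21/2) = 3125*(2/21) = 6250/21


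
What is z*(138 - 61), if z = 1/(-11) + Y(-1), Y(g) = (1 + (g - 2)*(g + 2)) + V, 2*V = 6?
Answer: 70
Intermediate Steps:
V = 3 (V = (½)*6 = 3)
Y(g) = 4 + (-2 + g)*(2 + g) (Y(g) = (1 + (g - 2)*(g + 2)) + 3 = (1 + (-2 + g)*(2 + g)) + 3 = 4 + (-2 + g)*(2 + g))
z = 10/11 (z = 1/(-11) + (-1)² = -1/11 + 1 = 10/11 ≈ 0.90909)
z*(138 - 61) = 10*(138 - 61)/11 = (10/11)*77 = 70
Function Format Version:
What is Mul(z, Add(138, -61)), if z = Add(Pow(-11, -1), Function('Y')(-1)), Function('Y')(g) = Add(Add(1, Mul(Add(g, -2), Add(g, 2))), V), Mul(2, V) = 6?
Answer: 70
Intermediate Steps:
V = 3 (V = Mul(Rational(1, 2), 6) = 3)
Function('Y')(g) = Add(4, Mul(Add(-2, g), Add(2, g))) (Function('Y')(g) = Add(Add(1, Mul(Add(g, -2), Add(g, 2))), 3) = Add(Add(1, Mul(Add(-2, g), Add(2, g))), 3) = Add(4, Mul(Add(-2, g), Add(2, g))))
z = Rational(10, 11) (z = Add(Pow(-11, -1), Pow(-1, 2)) = Add(Rational(-1, 11), 1) = Rational(10, 11) ≈ 0.90909)
Mul(z, Add(138, -61)) = Mul(Rational(10, 11), Add(138, -61)) = Mul(Rational(10, 11), 77) = 70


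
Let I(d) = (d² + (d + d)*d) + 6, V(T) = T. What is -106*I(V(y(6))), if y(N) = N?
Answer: -12084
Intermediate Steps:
I(d) = 6 + 3*d² (I(d) = (d² + (2*d)*d) + 6 = (d² + 2*d²) + 6 = 3*d² + 6 = 6 + 3*d²)
-106*I(V(y(6))) = -106*(6 + 3*6²) = -106*(6 + 3*36) = -106*(6 + 108) = -106*114 = -12084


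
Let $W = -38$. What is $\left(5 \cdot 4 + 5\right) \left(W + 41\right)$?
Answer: $75$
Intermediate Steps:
$\left(5 \cdot 4 + 5\right) \left(W + 41\right) = \left(5 \cdot 4 + 5\right) \left(-38 + 41\right) = \left(20 + 5\right) 3 = 25 \cdot 3 = 75$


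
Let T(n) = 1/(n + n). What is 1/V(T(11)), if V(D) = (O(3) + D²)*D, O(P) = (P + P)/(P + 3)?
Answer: 10648/485 ≈ 21.955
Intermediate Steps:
T(n) = 1/(2*n)
O(P) = 2*P/(3 + P) (O(P) = (2*P)/(3 + P) = 2*P/(3 + P))
V(D) = D*(1 + D²) (V(D) = (2*3/(3 + 3) + D²)*D = (2*3/6 + D²)*D = (2*3*(⅙) + D²)*D = (1 + D²)*D = D*(1 + D²))
1/V(T(11)) = 1/((½)/11 + ((½)/11)³) = 1/((½)*(1/11) + ((½)*(1/11))³) = 1/(1/22 + (1/22)³) = 1/(1/22 + 1/10648) = 1/(485/10648) = 10648/485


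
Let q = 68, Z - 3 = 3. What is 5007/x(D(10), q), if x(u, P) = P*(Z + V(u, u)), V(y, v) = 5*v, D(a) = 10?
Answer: 5007/3808 ≈ 1.3149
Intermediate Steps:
Z = 6 (Z = 3 + 3 = 6)
x(u, P) = P*(6 + 5*u)
5007/x(D(10), q) = 5007/((68*(6 + 5*10))) = 5007/((68*(6 + 50))) = 5007/((68*56)) = 5007/3808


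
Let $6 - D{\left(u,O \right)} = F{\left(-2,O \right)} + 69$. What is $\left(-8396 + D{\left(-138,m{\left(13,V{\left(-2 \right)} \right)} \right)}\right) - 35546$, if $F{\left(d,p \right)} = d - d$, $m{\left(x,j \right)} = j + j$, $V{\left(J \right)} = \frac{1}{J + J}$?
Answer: $-44005$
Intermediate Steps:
$V{\left(J \right)} = \frac{1}{2 J}$
$m{\left(x,j \right)} = 2 j$
$F{\left(d,p \right)} = 0$
$D{\left(u,O \right)} = -63$ ($D{\left(u,O \right)} = 6 - \left(0 + 69\right) = 6 - 69 = -63$)
$\left(-8396 + D{\left(-138,m{\left(13,V{\left(-2 \right)} \right)} \right)}\right) - 35546 = \left(-8396 - 63\right) - 35546 = -8459 - 35546 = -44005$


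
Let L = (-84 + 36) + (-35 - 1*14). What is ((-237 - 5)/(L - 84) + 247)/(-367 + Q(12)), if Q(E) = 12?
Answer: -44949/64255 ≈ -0.69954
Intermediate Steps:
L = -97 (L = -48 + (-35 - 14) = -48 - 49 = -97)
((-237 - 5)/(L - 84) + 247)/(-367 + Q(12)) = ((-237 - 5)/(-97 - 84) + 247)/(-367 + 12) = (-242/(-181) + 247)/(-355) = (-242*(-1/181) + 247)*(-1/355) = (242/181 + 247)*(-1/355) = (44949/181)*(-1/355) = -44949/64255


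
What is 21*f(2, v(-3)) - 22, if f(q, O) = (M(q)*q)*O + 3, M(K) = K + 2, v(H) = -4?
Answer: -631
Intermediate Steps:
M(K) = 2 + K
f(q, O) = 3 + O*q*(2 + q) (f(q, O) = ((2 + q)*q)*O + 3 = (q*(2 + q))*O + 3 = O*q*(2 + q) + 3 = 3 + O*q*(2 + q))
21*f(2, v(-3)) - 22 = 21*(3 - 4*2*(2 + 2)) - 22 = 21*(3 - 4*2*4) - 22 = 21*(3 - 32) - 22 = 21*(-29) - 22 = -609 - 22 = -631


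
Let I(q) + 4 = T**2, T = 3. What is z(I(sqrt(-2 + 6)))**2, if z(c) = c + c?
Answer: 100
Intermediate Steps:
I(q) = 5 (I(q) = -4 + 3**2 = -4 + 9 = 5)
z(c) = 2*c
z(I(sqrt(-2 + 6)))**2 = (2*5)**2 = 10**2 = 100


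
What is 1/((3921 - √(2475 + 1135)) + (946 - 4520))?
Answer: 347/116799 + 19*√10/116799 ≈ 0.0034853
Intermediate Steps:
1/((3921 - √(2475 + 1135)) + (946 - 4520)) = 1/((3921 - √3610) - 3574) = 1/((3921 - 19*√10) - 3574) = 1/(347 - 19*√10)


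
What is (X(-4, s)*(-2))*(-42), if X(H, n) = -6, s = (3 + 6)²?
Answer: -504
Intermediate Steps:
s = 81 (s = 9² = 81)
(X(-4, s)*(-2))*(-42) = -6*(-2)*(-42) = 12*(-42) = -504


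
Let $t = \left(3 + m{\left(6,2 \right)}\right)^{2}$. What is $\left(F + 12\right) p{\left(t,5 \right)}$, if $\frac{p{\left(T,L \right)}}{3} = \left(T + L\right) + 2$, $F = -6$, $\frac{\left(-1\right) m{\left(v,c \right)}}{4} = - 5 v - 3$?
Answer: $328176$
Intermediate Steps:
$m{\left(v,c \right)} = 12 + 20 v$ ($m{\left(v,c \right)} = - 4 \left(- 5 v - 3\right) = - 4 \left(-3 - 5 v\right) = 12 + 20 v$)
$t = 18225$ ($t = \left(3 + \left(12 + 20 \cdot 6\right)\right)^{2} = \left(3 + \left(12 + 120\right)\right)^{2} = \left(3 + 132\right)^{2} = 135^{2} = 18225$)
$p{\left(T,L \right)} = 6 + 3 L + 3 T$ ($p{\left(T,L \right)} = 3 \left(\left(T + L\right) + 2\right) = 3 \left(\left(L + T\right) + 2\right) = 3 \left(2 + L + T\right) = 6 + 3 L + 3 T$)
$\left(F + 12\right) p{\left(t,5 \right)} = \left(-6 + 12\right) \left(6 + 3 \cdot 5 + 3 \cdot 18225\right) = 6 \left(6 + 15 + 54675\right) = 6 \cdot 54696 = 328176$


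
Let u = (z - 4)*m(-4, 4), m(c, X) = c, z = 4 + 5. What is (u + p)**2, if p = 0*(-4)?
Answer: 400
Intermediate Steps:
z = 9
u = -20 (u = (9 - 4)*(-4) = 5*(-4) = -20)
p = 0
(u + p)**2 = (-20 + 0)**2 = (-20)**2 = 400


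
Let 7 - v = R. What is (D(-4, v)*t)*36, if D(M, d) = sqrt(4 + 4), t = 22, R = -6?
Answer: 1584*sqrt(2) ≈ 2240.1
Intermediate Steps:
v = 13 (v = 7 - 1*(-6) = 7 + 6 = 13)
D(M, d) = 2*sqrt(2) (D(M, d) = sqrt(8) = 2*sqrt(2))
(D(-4, v)*t)*36 = ((2*sqrt(2))*22)*36 = (44*sqrt(2))*36 = 1584*sqrt(2)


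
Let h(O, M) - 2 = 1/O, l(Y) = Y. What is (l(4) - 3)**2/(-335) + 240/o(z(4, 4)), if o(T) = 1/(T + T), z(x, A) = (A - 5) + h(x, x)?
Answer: 200999/335 ≈ 600.00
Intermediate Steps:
h(O, M) = 2 + 1/O
z(x, A) = -3 + A + 1/x (z(x, A) = (A - 5) + (2 + 1/x) = (-5 + A) + (2 + 1/x) = -3 + A + 1/x)
o(T) = 1/(2*T)
(l(4) - 3)**2/(-335) + 240/o(z(4, 4)) = (4 - 3)**2/(-335) + 240/((1/(2*(-3 + 4 + 1/4)))) = 1**2*(-1/335) + 240/((1/(2*(-3 + 4 + 1/4)))) = 1*(-1/335) + 240/((1/(2*(5/4)))) = -1/335 + 240/(((1/2)*(4/5))) = -1/335 + 240/(2/5) = -1/335 + 240*(5/2) = -1/335 + 600 = 200999/335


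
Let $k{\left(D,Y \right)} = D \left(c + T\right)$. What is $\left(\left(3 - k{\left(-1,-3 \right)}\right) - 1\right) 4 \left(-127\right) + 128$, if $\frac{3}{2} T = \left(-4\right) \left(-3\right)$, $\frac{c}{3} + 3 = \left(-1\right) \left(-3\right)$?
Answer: $-4952$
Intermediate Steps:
$c = 0$ ($c = -9 + 3 \left(\left(-1\right) \left(-3\right)\right) = -9 + 3 \cdot 3 = -9 + 9 = 0$)
$T = 8$ ($T = \frac{2 \left(\left(-4\right) \left(-3\right)\right)}{3} = \frac{2}{3} \cdot 12 = 8$)
$k{\left(D,Y \right)} = 8 D$ ($k{\left(D,Y \right)} = D \left(0 + 8\right) = D 8 = 8 D$)
$\left(\left(3 - k{\left(-1,-3 \right)}\right) - 1\right) 4 \left(-127\right) + 128 = \left(\left(3 - 8 \left(-1\right)\right) - 1\right) 4 \left(-127\right) + 128 = \left(\left(3 - -8\right) - 1\right) 4 \left(-127\right) + 128 = \left(\left(3 + 8\right) - 1\right) 4 \left(-127\right) + 128 = \left(11 - 1\right) 4 \left(-127\right) + 128 = 10 \cdot 4 \left(-127\right) + 128 = 40 \left(-127\right) + 128 = -5080 + 128 = -4952$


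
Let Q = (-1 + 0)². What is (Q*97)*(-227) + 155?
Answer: -21864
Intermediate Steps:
Q = 1 (Q = (-1)² = 1)
(Q*97)*(-227) + 155 = (1*97)*(-227) + 155 = 97*(-227) + 155 = -22019 + 155 = -21864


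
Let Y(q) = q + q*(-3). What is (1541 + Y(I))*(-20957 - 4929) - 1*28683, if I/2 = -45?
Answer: -44578489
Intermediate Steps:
I = -90 (I = 2*(-45) = -90)
Y(q) = -2*q (Y(q) = q - 3*q = -2*q)
(1541 + Y(I))*(-20957 - 4929) - 1*28683 = (1541 - 2*(-90))*(-20957 - 4929) - 1*28683 = (1541 + 180)*(-25886) - 28683 = 1721*(-25886) - 28683 = -44549806 - 28683 = -44578489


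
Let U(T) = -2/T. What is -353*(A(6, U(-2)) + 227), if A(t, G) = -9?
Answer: -76954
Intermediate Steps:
-353*(A(6, U(-2)) + 227) = -353*(-9 + 227) = -353*218 = -76954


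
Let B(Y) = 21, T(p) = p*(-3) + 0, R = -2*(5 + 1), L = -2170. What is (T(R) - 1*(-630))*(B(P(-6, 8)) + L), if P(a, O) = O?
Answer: -1431234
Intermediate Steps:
R = -12 (R = -2*6 = -12)
T(p) = -3*p (T(p) = -3*p + 0 = -3*p)
(T(R) - 1*(-630))*(B(P(-6, 8)) + L) = (-3*(-12) - 1*(-630))*(21 - 2170) = (36 + 630)*(-2149) = 666*(-2149) = -1431234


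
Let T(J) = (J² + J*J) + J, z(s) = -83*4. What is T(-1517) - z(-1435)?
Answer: 4601393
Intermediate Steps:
z(s) = -332
T(J) = J + 2*J² (T(J) = (J² + J²) + J = 2*J² + J = J + 2*J²)
T(-1517) - z(-1435) = -1517*(1 + 2*(-1517)) - 1*(-332) = -1517*(1 - 3034) + 332 = -1517*(-3033) + 332 = 4601061 + 332 = 4601393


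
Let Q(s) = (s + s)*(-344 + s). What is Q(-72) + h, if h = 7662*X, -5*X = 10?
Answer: 44580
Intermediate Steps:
X = -2 (X = -⅕*10 = -2)
Q(s) = 2*s*(-344 + s) (Q(s) = (2*s)*(-344 + s) = 2*s*(-344 + s))
h = -15324 (h = 7662*(-2) = -15324)
Q(-72) + h = 2*(-72)*(-344 - 72) - 15324 = 2*(-72)*(-416) - 15324 = 59904 - 15324 = 44580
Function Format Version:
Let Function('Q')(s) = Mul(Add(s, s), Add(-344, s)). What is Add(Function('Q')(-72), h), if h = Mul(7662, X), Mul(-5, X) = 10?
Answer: 44580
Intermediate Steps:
X = -2 (X = Mul(Rational(-1, 5), 10) = -2)
Function('Q')(s) = Mul(2, s, Add(-344, s)) (Function('Q')(s) = Mul(Mul(2, s), Add(-344, s)) = Mul(2, s, Add(-344, s)))
h = -15324 (h = Mul(7662, -2) = -15324)
Add(Function('Q')(-72), h) = Add(Mul(2, -72, Add(-344, -72)), -15324) = Add(Mul(2, -72, -416), -15324) = Add(59904, -15324) = 44580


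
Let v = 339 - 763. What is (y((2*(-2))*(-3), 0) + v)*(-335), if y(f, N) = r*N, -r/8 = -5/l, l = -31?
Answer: 142040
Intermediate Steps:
r = -40/31 (r = -(-40)/(-31) = -(-40)*(-1)/31 = -8*5/31 = -40/31 ≈ -1.2903)
y(f, N) = -40*N/31
v = -424
(y((2*(-2))*(-3), 0) + v)*(-335) = (-40/31*0 - 424)*(-335) = (0 - 424)*(-335) = -424*(-335) = 142040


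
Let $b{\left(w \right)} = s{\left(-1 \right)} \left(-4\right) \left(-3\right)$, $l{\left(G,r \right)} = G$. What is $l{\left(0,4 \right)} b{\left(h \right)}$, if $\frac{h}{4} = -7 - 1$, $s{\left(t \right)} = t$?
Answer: $0$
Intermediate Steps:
$h = -32$ ($h = 4 \left(-7 - 1\right) = 4 \left(-8\right) = -32$)
$b{\left(w \right)} = -12$ ($b{\left(w \right)} = \left(-1\right) \left(-4\right) \left(-3\right) = 4 \left(-3\right) = -12$)
$l{\left(0,4 \right)} b{\left(h \right)} = 0 \left(-12\right) = 0$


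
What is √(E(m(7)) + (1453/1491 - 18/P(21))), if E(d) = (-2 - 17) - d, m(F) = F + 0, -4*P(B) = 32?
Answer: I*√202527003/2982 ≈ 4.7724*I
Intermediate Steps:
P(B) = -8 (P(B) = -¼*32 = -8)
m(F) = F
E(d) = -19 - d
√(E(m(7)) + (1453/1491 - 18/P(21))) = √((-19 - 1*7) + (1453/1491 - 18/(-8))) = √((-19 - 7) + (1453*(1/1491) - 18*(-⅛))) = √(-26 + (1453/1491 + 9/4)) = √(-26 + 19231/5964) = √(-135833/5964) = I*√202527003/2982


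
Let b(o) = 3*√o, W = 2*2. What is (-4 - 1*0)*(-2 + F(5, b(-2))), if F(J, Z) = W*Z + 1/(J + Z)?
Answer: 324/43 - 2052*I*√2/43 ≈ 7.5349 - 67.488*I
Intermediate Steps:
W = 4
F(J, Z) = 1/(J + Z) + 4*Z (F(J, Z) = 4*Z + 1/(J + Z) = 1/(J + Z) + 4*Z)
(-4 - 1*0)*(-2 + F(5, b(-2))) = (-4 - 1*0)*(-2 + (1 + 4*(3*√(-2))² + 4*5*(3*√(-2)))/(5 + 3*√(-2))) = (-4 + 0)*(-2 + (1 + 4*(3*(I*√2))² + 4*5*(3*(I*√2)))/(5 + 3*(I*√2))) = -4*(-2 + (1 + 4*(3*I*√2)² + 4*5*(3*I*√2))/(5 + 3*I*√2)) = -4*(-2 + (1 + 4*(-18) + 60*I*√2)/(5 + 3*I*√2)) = -4*(-2 + (1 - 72 + 60*I*√2)/(5 + 3*I*√2)) = -4*(-2 + (-71 + 60*I*√2)/(5 + 3*I*√2)) = 8 - 4*(-71 + 60*I*√2)/(5 + 3*I*√2)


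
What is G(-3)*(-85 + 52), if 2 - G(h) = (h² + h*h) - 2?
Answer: 462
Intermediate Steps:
G(h) = 4 - 2*h² (G(h) = 2 - ((h² + h*h) - 2) = 2 - ((h² + h²) - 2) = 2 - (2*h² - 2) = 2 - (-2 + 2*h²) = 2 + (2 - 2*h²) = 4 - 2*h²)
G(-3)*(-85 + 52) = (4 - 2*(-3)²)*(-85 + 52) = (4 - 2*9)*(-33) = (4 - 18)*(-33) = -14*(-33) = 462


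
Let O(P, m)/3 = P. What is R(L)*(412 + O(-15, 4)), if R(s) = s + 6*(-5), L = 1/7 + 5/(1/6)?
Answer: 367/7 ≈ 52.429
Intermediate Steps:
O(P, m) = 3*P
L = 211/7 (L = 1*(1/7) + 5/(1/6) = 1/7 + 5*6 = 1/7 + 30 = 211/7 ≈ 30.143)
R(s) = -30 + s (R(s) = s - 30 = -30 + s)
R(L)*(412 + O(-15, 4)) = (-30 + 211/7)*(412 + 3*(-15)) = (412 - 45)/7 = (1/7)*367 = 367/7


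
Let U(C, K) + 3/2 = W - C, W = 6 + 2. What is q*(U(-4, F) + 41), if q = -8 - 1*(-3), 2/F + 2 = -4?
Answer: -515/2 ≈ -257.50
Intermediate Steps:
W = 8
F = -1/3 (F = 2/(-2 - 4) = 2/(-6) = 2*(-1/6) = -1/3 ≈ -0.33333)
q = -5 (q = -8 + 3 = -5)
U(C, K) = 13/2 - C (U(C, K) = -3/2 + (8 - C) = 13/2 - C)
q*(U(-4, F) + 41) = -5*((13/2 - 1*(-4)) + 41) = -5*((13/2 + 4) + 41) = -5*(21/2 + 41) = -5*103/2 = -515/2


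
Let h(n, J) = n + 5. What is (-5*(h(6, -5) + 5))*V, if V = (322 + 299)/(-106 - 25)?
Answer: 49680/131 ≈ 379.24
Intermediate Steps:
h(n, J) = 5 + n
V = -621/131 (V = 621/(-131) = 621*(-1/131) = -621/131 ≈ -4.7405)
(-5*(h(6, -5) + 5))*V = -5*((5 + 6) + 5)*(-621/131) = -5*(11 + 5)*(-621/131) = -5*16*(-621/131) = -80*(-621/131) = 49680/131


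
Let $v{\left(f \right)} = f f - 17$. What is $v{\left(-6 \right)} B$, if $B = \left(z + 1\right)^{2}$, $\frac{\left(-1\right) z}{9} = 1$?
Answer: $1216$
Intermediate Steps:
$z = -9$ ($z = \left(-9\right) 1 = -9$)
$v{\left(f \right)} = -17 + f^{2}$ ($v{\left(f \right)} = f^{2} - 17 = -17 + f^{2}$)
$B = 64$ ($B = \left(-9 + 1\right)^{2} = \left(-8\right)^{2} = 64$)
$v{\left(-6 \right)} B = \left(-17 + \left(-6\right)^{2}\right) 64 = \left(-17 + 36\right) 64 = 19 \cdot 64 = 1216$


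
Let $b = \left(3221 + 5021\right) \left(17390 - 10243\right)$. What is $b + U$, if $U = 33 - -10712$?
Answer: $58916319$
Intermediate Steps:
$b = 58905574$ ($b = 8242 \cdot 7147 = 58905574$)
$U = 10745$ ($U = 33 + 10712 = 10745$)
$b + U = 58905574 + 10745 = 58916319$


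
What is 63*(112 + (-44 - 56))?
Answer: 756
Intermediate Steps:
63*(112 + (-44 - 56)) = 63*(112 - 100) = 63*12 = 756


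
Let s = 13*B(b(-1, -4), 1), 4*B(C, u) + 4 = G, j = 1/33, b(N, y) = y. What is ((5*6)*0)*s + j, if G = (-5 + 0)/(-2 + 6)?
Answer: 1/33 ≈ 0.030303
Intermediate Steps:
G = -5/4 ≈ -1.2500
j = 1/33 ≈ 0.030303
B(C, u) = -21/16 (B(C, u) = -1 + (1/4)*(-5/4) = -1 - 5/16 = -21/16)
s = -273/16 (s = 13*(-21/16) = -273/16 ≈ -17.063)
((5*6)*0)*s + j = ((5*6)*0)*(-273/16) + 1/33 = (30*0)*(-273/16) + 1/33 = 0*(-273/16) + 1/33 = 0 + 1/33 = 1/33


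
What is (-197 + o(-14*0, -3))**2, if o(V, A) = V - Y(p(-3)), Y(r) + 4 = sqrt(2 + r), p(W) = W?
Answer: (193 + I)**2 ≈ 37248.0 + 386.0*I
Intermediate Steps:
Y(r) = -4 + sqrt(2 + r)
o(V, A) = 4 + V - I (o(V, A) = V - (-4 + sqrt(2 - 3)) = V - (-4 + sqrt(-1)) = V - (-4 + I) = V + (4 - I) = 4 + V - I)
(-197 + o(-14*0, -3))**2 = (-197 + (4 - 14*0 - I))**2 = (-197 + (4 + 0 - I))**2 = (-197 + (4 - I))**2 = (-193 - I)**2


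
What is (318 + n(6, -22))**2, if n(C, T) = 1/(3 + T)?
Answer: 36493681/361 ≈ 1.0109e+5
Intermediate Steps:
(318 + n(6, -22))**2 = (318 + 1/(3 - 22))**2 = (318 + 1/(-19))**2 = (318 - 1/19)**2 = (6041/19)**2 = 36493681/361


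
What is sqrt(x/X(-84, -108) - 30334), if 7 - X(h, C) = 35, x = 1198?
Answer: 5*I*sqrt(238154)/14 ≈ 174.29*I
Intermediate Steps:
X(h, C) = -28 (X(h, C) = 7 - 1*35 = 7 - 35 = -28)
sqrt(x/X(-84, -108) - 30334) = sqrt(1198/(-28) - 30334) = sqrt(1198*(-1/28) - 30334) = sqrt(-599/14 - 30334) = sqrt(-425275/14) = 5*I*sqrt(238154)/14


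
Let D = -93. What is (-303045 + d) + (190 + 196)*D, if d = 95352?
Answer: -243591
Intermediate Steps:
(-303045 + d) + (190 + 196)*D = (-303045 + 95352) + (190 + 196)*(-93) = -207693 + 386*(-93) = -207693 - 35898 = -243591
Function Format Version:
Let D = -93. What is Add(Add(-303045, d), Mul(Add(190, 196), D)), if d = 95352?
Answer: -243591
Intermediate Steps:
Add(Add(-303045, d), Mul(Add(190, 196), D)) = Add(Add(-303045, 95352), Mul(Add(190, 196), -93)) = Add(-207693, Mul(386, -93)) = Add(-207693, -35898) = -243591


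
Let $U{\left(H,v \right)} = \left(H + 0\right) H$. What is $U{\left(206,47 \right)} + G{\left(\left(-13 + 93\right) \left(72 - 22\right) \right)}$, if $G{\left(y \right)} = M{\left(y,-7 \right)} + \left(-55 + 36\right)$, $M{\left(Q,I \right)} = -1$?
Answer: $42416$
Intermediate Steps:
$U{\left(H,v \right)} = H^{2}$ ($U{\left(H,v \right)} = H H = H^{2}$)
$G{\left(y \right)} = -20$ ($G{\left(y \right)} = -1 + \left(-55 + 36\right) = -1 - 19 = -20$)
$U{\left(206,47 \right)} + G{\left(\left(-13 + 93\right) \left(72 - 22\right) \right)} = 206^{2} - 20 = 42436 - 20 = 42416$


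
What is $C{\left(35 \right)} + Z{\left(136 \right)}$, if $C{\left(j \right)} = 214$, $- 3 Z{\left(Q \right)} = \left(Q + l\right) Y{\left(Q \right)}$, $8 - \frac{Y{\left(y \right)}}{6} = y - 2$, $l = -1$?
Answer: $34234$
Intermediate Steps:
$Y{\left(y \right)} = 60 - 6 y$ ($Y{\left(y \right)} = 48 - 6 \left(y - 2\right) = 48 - 6 \left(-2 + y\right) = 48 - \left(-12 + 6 y\right) = 60 - 6 y$)
$Z{\left(Q \right)} = - \frac{\left(-1 + Q\right) \left(60 - 6 Q\right)}{3}$ ($Z{\left(Q \right)} = - \frac{\left(Q - 1\right) \left(60 - 6 Q\right)}{3} = - \frac{\left(-1 + Q\right) \left(60 - 6 Q\right)}{3}$)
$C{\left(35 \right)} + Z{\left(136 \right)} = 214 + 2 \left(-1 + 136\right) \left(-10 + 136\right) = 214 + 2 \cdot 135 \cdot 126 = 214 + 34020 = 34234$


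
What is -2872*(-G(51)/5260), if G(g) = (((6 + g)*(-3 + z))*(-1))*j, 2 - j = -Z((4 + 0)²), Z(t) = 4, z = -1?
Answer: 982224/1315 ≈ 746.94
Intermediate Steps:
j = 6 (j = 2 - (-1)*4 = 2 - 1*(-4) = 2 + 4 = 6)
G(g) = 144 + 24*g (G(g) = (((6 + g)*(-3 - 1))*(-1))*6 = (((6 + g)*(-4))*(-1))*6 = ((-24 - 4*g)*(-1))*6 = (24 + 4*g)*6 = 144 + 24*g)
-2872*(-G(51)/5260) = -2872/((-5260/(144 + 24*51))) = -2872/((-5260/(144 + 1224))) = -2872/((-5260/1368)) = -2872/((-5260*1/1368)) = -2872/(-1315/342) = -2872*(-342/1315) = 982224/1315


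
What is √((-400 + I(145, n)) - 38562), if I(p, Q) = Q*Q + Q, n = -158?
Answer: 2*I*√3539 ≈ 118.98*I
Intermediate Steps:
I(p, Q) = Q + Q² (I(p, Q) = Q² + Q = Q + Q²)
√((-400 + I(145, n)) - 38562) = √((-400 - 158*(1 - 158)) - 38562) = √((-400 - 158*(-157)) - 38562) = √((-400 + 24806) - 38562) = √(24406 - 38562) = √(-14156) = 2*I*√3539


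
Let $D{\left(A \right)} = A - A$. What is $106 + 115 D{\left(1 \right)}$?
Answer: $106$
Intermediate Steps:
$D{\left(A \right)} = 0$
$106 + 115 D{\left(1 \right)} = 106 + 115 \cdot 0 = 106 + 0 = 106$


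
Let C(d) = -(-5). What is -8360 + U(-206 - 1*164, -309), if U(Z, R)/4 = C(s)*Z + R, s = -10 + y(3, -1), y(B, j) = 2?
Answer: -16996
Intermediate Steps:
s = -8 (s = -10 + 2 = -8)
C(d) = 5 (C(d) = -1*(-5) = 5)
U(Z, R) = 4*R + 20*Z (U(Z, R) = 4*(5*Z + R) = 4*(R + 5*Z) = 4*R + 20*Z)
-8360 + U(-206 - 1*164, -309) = -8360 + (4*(-309) + 20*(-206 - 1*164)) = -8360 + (-1236 + 20*(-206 - 164)) = -8360 + (-1236 + 20*(-370)) = -8360 + (-1236 - 7400) = -8360 - 8636 = -16996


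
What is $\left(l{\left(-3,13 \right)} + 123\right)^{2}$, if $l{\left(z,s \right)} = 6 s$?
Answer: $40401$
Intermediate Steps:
$\left(l{\left(-3,13 \right)} + 123\right)^{2} = \left(6 \cdot 13 + 123\right)^{2} = \left(78 + 123\right)^{2} = 201^{2} = 40401$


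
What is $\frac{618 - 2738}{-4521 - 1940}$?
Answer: $\frac{2120}{6461} \approx 0.32812$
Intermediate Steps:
$\frac{618 - 2738}{-4521 - 1940} = - \frac{2120}{-4521 - 1940} = - \frac{2120}{-6461} = \left(-2120\right) \left(- \frac{1}{6461}\right) = \frac{2120}{6461}$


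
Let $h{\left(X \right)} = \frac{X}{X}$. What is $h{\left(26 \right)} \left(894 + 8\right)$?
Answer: $902$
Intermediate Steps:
$h{\left(X \right)} = 1$
$h{\left(26 \right)} \left(894 + 8\right) = 1 \left(894 + 8\right) = 1 \cdot 902 = 902$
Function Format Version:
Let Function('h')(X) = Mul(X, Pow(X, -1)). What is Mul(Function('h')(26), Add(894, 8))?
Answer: 902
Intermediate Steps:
Function('h')(X) = 1
Mul(Function('h')(26), Add(894, 8)) = Mul(1, Add(894, 8)) = Mul(1, 902) = 902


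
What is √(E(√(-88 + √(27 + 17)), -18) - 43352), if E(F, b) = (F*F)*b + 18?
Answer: √(-41750 - 36*√11) ≈ 204.62*I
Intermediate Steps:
E(F, b) = 18 + b*F² (E(F, b) = F²*b + 18 = b*F² + 18 = 18 + b*F²)
√(E(√(-88 + √(27 + 17)), -18) - 43352) = √((18 - (-1584 + 18*√(27 + 17))) - 43352) = √((18 - (-1584 + 36*√11)) - 43352) = √((18 - 18*(-88 + 2*√11)) - 43352) = √((18 + (1584 - 36*√11)) - 43352) = √((1602 - 36*√11) - 43352) = √(-41750 - 36*√11)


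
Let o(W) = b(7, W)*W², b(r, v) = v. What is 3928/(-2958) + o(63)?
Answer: 369817549/1479 ≈ 2.5005e+5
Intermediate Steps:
o(W) = W³ (o(W) = W*W² = W³)
3928/(-2958) + o(63) = 3928/(-2958) + 63³ = 3928*(-1/2958) + 250047 = -1964/1479 + 250047 = 369817549/1479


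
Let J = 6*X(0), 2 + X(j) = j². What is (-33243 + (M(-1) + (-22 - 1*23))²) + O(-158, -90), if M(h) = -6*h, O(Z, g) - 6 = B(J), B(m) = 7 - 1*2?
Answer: -31711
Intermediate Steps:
X(j) = -2 + j²
J = -12 (J = 6*(-2 + 0²) = 6*(-2 + 0) = 6*(-2) = -12)
B(m) = 5 (B(m) = 7 - 2 = 5)
O(Z, g) = 11 (O(Z, g) = 6 + 5 = 11)
(-33243 + (M(-1) + (-22 - 1*23))²) + O(-158, -90) = (-33243 + (-6*(-1) + (-22 - 1*23))²) + 11 = (-33243 + (6 + (-22 - 23))²) + 11 = (-33243 + (6 - 45)²) + 11 = (-33243 + (-39)²) + 11 = (-33243 + 1521) + 11 = -31722 + 11 = -31711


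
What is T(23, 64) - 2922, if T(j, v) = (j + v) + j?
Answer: -2812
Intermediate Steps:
T(j, v) = v + 2*j
T(23, 64) - 2922 = (64 + 2*23) - 2922 = (64 + 46) - 2922 = 110 - 2922 = -2812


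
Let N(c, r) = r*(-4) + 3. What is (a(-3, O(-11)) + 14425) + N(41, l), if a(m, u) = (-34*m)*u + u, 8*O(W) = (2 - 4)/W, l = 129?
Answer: 612231/44 ≈ 13914.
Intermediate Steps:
O(W) = -1/(4*W) (O(W) = ((2 - 4)/W)/8 = (-2/W)/8 = -1/(4*W))
N(c, r) = 3 - 4*r (N(c, r) = -4*r + 3 = 3 - 4*r)
a(m, u) = u - 34*m*u (a(m, u) = -34*m*u + u = u - 34*m*u)
(a(-3, O(-11)) + 14425) + N(41, l) = ((-¼/(-11))*(1 - 34*(-3)) + 14425) + (3 - 4*129) = ((-¼*(-1/11))*(1 + 102) + 14425) + (3 - 516) = ((1/44)*103 + 14425) - 513 = (103/44 + 14425) - 513 = 634803/44 - 513 = 612231/44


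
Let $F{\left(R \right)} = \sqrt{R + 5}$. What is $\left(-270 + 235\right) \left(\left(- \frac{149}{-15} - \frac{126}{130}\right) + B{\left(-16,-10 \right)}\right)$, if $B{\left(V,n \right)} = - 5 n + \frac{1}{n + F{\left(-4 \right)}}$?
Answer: $- \frac{241003}{117} \approx -2059.9$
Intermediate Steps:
$F{\left(R \right)} = \sqrt{5 + R}$
$B{\left(V,n \right)} = \frac{1}{1 + n} - 5 n$ ($B{\left(V,n \right)} = - 5 n + \frac{1}{n + \sqrt{5 - 4}} = - 5 n + \frac{1}{n + \sqrt{1}} = - 5 n + \frac{1}{n + 1} = - 5 n + \frac{1}{1 + n} = \frac{1}{1 + n} - 5 n$)
$\left(-270 + 235\right) \left(\left(- \frac{149}{-15} - \frac{126}{130}\right) + B{\left(-16,-10 \right)}\right) = \left(-270 + 235\right) \left(\left(- \frac{149}{-15} - \frac{126}{130}\right) + \frac{1 - -50 - 5 \left(-10\right)^{2}}{1 - 10}\right) = - 35 \left(\left(\left(-149\right) \left(- \frac{1}{15}\right) - \frac{63}{65}\right) + \frac{1 + 50 - 500}{-9}\right) = - 35 \left(\left(\frac{149}{15} - \frac{63}{65}\right) - \frac{1 + 50 - 500}{9}\right) = - 35 \left(\frac{1748}{195} - - \frac{449}{9}\right) = - 35 \left(\frac{1748}{195} + \frac{449}{9}\right) = \left(-35\right) \frac{34429}{585} = - \frac{241003}{117}$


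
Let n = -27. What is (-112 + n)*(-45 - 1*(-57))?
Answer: -1668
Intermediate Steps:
(-112 + n)*(-45 - 1*(-57)) = (-112 - 27)*(-45 - 1*(-57)) = -139*(-45 + 57) = -139*12 = -1668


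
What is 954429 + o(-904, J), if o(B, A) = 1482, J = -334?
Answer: 955911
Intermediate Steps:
954429 + o(-904, J) = 954429 + 1482 = 955911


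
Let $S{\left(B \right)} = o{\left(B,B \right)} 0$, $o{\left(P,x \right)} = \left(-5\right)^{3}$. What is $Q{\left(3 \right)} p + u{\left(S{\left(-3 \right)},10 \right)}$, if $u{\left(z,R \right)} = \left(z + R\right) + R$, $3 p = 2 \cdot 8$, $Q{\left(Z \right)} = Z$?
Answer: $36$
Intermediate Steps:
$o{\left(P,x \right)} = -125$
$p = \frac{16}{3}$ ($p = \frac{2 \cdot 8}{3} = \frac{1}{3} \cdot 16 = \frac{16}{3} \approx 5.3333$)
$S{\left(B \right)} = 0$ ($S{\left(B \right)} = \left(-125\right) 0 = 0$)
$u{\left(z,R \right)} = z + 2 R$ ($u{\left(z,R \right)} = \left(R + z\right) + R = z + 2 R$)
$Q{\left(3 \right)} p + u{\left(S{\left(-3 \right)},10 \right)} = 3 \cdot \frac{16}{3} + \left(0 + 2 \cdot 10\right) = 16 + \left(0 + 20\right) = 16 + 20 = 36$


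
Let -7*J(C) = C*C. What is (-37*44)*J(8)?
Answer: 104192/7 ≈ 14885.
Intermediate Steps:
J(C) = -C²/7 (J(C) = -C*C/7 = -C²/7)
(-37*44)*J(8) = (-37*44)*(-⅐*8²) = -(-1628)*64/7 = -1628*(-64/7) = 104192/7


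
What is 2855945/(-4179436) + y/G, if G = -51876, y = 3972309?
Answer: -31723799698/410629587 ≈ -77.256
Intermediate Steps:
2855945/(-4179436) + y/G = 2855945/(-4179436) + 3972309/(-51876) = 2855945*(-1/4179436) + 3972309*(-1/51876) = -2855945/4179436 - 120373/1572 = -31723799698/410629587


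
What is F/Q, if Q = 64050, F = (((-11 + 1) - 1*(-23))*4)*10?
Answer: 52/6405 ≈ 0.0081187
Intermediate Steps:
F = 520 (F = ((-10 + 23)*4)*10 = (13*4)*10 = 52*10 = 520)
F/Q = 520/64050 = 520*(1/64050) = 52/6405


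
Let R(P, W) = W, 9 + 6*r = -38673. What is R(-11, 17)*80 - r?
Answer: 7807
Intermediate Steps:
r = -6447 (r = -3/2 + (⅙)*(-38673) = -3/2 - 12891/2 = -6447)
R(-11, 17)*80 - r = 17*80 - 1*(-6447) = 1360 + 6447 = 7807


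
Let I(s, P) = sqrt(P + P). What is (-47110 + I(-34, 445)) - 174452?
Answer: -221562 + sqrt(890) ≈ -2.2153e+5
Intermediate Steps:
I(s, P) = sqrt(2)*sqrt(P) (I(s, P) = sqrt(2*P) = sqrt(2)*sqrt(P))
(-47110 + I(-34, 445)) - 174452 = (-47110 + sqrt(2)*sqrt(445)) - 174452 = (-47110 + sqrt(890)) - 174452 = -221562 + sqrt(890)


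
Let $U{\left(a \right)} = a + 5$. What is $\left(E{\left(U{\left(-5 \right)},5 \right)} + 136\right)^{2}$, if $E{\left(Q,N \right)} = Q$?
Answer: $18496$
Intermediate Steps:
$U{\left(a \right)} = 5 + a$
$\left(E{\left(U{\left(-5 \right)},5 \right)} + 136\right)^{2} = \left(\left(5 - 5\right) + 136\right)^{2} = \left(0 + 136\right)^{2} = 136^{2} = 18496$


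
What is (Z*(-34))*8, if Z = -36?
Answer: 9792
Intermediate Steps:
(Z*(-34))*8 = -36*(-34)*8 = 1224*8 = 9792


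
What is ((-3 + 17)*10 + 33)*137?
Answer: 23701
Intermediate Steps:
((-3 + 17)*10 + 33)*137 = (14*10 + 33)*137 = (140 + 33)*137 = 173*137 = 23701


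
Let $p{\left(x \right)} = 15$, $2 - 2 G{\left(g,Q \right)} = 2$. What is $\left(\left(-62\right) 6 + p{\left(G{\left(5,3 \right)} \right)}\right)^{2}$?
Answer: $127449$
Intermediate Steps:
$G{\left(g,Q \right)} = 0$ ($G{\left(g,Q \right)} = 1 - 1 = 0$)
$\left(\left(-62\right) 6 + p{\left(G{\left(5,3 \right)} \right)}\right)^{2} = \left(\left(-62\right) 6 + 15\right)^{2} = \left(-372 + 15\right)^{2} = \left(-357\right)^{2} = 127449$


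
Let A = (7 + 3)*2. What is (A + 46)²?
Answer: 4356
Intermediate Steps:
A = 20 (A = 10*2 = 20)
(A + 46)² = (20 + 46)² = 66² = 4356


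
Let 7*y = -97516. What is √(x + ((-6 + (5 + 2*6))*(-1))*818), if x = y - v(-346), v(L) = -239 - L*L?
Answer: √4754281/7 ≈ 311.49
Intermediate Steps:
v(L) = -239 - L²
y = -97516/7 (y = (⅐)*(-97516) = -97516/7 ≈ -13931.)
x = 742169/7 (x = -97516/7 - (-239 - 1*(-346)²) = -97516/7 - (-239 - 1*119716) = -97516/7 - (-239 - 119716) = -97516/7 - 1*(-119955) = -97516/7 + 119955 = 742169/7 ≈ 1.0602e+5)
√(x + ((-6 + (5 + 2*6))*(-1))*818) = √(742169/7 + ((-6 + (5 + 2*6))*(-1))*818) = √(742169/7 + ((-6 + (5 + 12))*(-1))*818) = √(742169/7 + ((-6 + 17)*(-1))*818) = √(742169/7 + (11*(-1))*818) = √(742169/7 - 11*818) = √(742169/7 - 8998) = √(679183/7) = √4754281/7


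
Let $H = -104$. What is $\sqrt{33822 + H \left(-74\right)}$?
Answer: $\sqrt{41518} \approx 203.76$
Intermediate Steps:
$\sqrt{33822 + H \left(-74\right)} = \sqrt{33822 - -7696} = \sqrt{33822 + 7696} = \sqrt{41518}$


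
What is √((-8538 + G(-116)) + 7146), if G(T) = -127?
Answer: 7*I*√31 ≈ 38.974*I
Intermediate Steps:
√((-8538 + G(-116)) + 7146) = √((-8538 - 127) + 7146) = √(-8665 + 7146) = √(-1519) = 7*I*√31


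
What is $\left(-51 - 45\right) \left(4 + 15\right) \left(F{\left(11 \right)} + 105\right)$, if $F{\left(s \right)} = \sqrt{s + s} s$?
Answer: $-191520 - 20064 \sqrt{22} \approx -2.8563 \cdot 10^{5}$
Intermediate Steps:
$F{\left(s \right)} = \sqrt{2} s^{\frac{3}{2}}$ ($F{\left(s \right)} = \sqrt{2 s} s = \sqrt{2} \sqrt{s} s = \sqrt{2} s^{\frac{3}{2}}$)
$\left(-51 - 45\right) \left(4 + 15\right) \left(F{\left(11 \right)} + 105\right) = \left(-51 - 45\right) \left(4 + 15\right) \left(\sqrt{2} \cdot 11^{\frac{3}{2}} + 105\right) = \left(-96\right) 19 \left(\sqrt{2} \cdot 11 \sqrt{11} + 105\right) = - 1824 \left(11 \sqrt{22} + 105\right) = - 1824 \left(105 + 11 \sqrt{22}\right) = -191520 - 20064 \sqrt{22}$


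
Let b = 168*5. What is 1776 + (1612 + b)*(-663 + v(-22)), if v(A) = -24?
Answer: -1682748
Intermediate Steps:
b = 840
1776 + (1612 + b)*(-663 + v(-22)) = 1776 + (1612 + 840)*(-663 - 24) = 1776 + 2452*(-687) = 1776 - 1684524 = -1682748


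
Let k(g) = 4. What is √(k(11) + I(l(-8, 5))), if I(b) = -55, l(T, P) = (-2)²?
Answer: I*√51 ≈ 7.1414*I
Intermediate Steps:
l(T, P) = 4
√(k(11) + I(l(-8, 5))) = √(4 - 55) = √(-51) = I*√51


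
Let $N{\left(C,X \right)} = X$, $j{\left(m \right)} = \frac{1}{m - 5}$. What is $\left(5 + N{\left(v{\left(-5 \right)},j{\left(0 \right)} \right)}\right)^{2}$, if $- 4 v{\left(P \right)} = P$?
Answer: $\frac{576}{25} \approx 23.04$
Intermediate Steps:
$j{\left(m \right)} = \frac{1}{-5 + m}$
$v{\left(P \right)} = - \frac{P}{4}$
$\left(5 + N{\left(v{\left(-5 \right)},j{\left(0 \right)} \right)}\right)^{2} = \left(5 + \frac{1}{-5 + 0}\right)^{2} = \left(5 + \frac{1}{-5}\right)^{2} = \left(5 - \frac{1}{5}\right)^{2} = \left(\frac{24}{5}\right)^{2} = \frac{576}{25}$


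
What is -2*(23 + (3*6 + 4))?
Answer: -90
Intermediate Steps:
-2*(23 + (3*6 + 4)) = -2*(23 + (18 + 4)) = -2*(23 + 22) = -2*45 = -90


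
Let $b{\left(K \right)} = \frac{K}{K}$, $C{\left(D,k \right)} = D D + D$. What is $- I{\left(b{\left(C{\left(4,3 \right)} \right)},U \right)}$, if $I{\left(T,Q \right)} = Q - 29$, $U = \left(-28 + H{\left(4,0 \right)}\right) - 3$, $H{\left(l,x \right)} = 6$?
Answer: $54$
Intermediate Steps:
$C{\left(D,k \right)} = D + D^{2}$ ($C{\left(D,k \right)} = D^{2} + D = D + D^{2}$)
$b{\left(K \right)} = 1$
$U = -25$ ($U = \left(-28 + 6\right) - 3 = -22 - 3 = -25$)
$I{\left(T,Q \right)} = -29 + Q$
$- I{\left(b{\left(C{\left(4,3 \right)} \right)},U \right)} = - (-29 - 25) = \left(-1\right) \left(-54\right) = 54$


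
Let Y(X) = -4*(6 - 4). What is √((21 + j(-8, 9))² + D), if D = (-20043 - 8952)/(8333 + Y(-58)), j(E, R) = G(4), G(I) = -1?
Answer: √122137185/555 ≈ 19.913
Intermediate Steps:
Y(X) = -8 (Y(X) = -4*2 = -8)
j(E, R) = -1
D = -1933/555 (D = (-20043 - 8952)/(8333 - 8) = -28995/8325 = -28995*1/8325 = -1933/555 ≈ -3.4829)
√((21 + j(-8, 9))² + D) = √((21 - 1)² - 1933/555) = √(20² - 1933/555) = √(400 - 1933/555) = √(220067/555) = √122137185/555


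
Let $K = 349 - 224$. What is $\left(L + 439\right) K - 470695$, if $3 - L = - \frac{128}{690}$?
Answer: $- \frac{28664105}{69} \approx -4.1542 \cdot 10^{5}$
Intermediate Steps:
$K = 125$
$L = \frac{1099}{345}$ ($L = 3 - - \frac{128}{690} = 3 - \left(-128\right) \frac{1}{690} = 3 - - \frac{64}{345} = 3 + \frac{64}{345} = \frac{1099}{345} \approx 3.1855$)
$\left(L + 439\right) K - 470695 = \left(\frac{1099}{345} + 439\right) 125 - 470695 = \frac{152554}{345} \cdot 125 - 470695 = \frac{3813850}{69} - 470695 = - \frac{28664105}{69}$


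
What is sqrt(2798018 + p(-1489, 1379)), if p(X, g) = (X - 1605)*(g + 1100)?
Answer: 2*I*sqrt(1218002) ≈ 2207.3*I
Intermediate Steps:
p(X, g) = (-1605 + X)*(1100 + g)
sqrt(2798018 + p(-1489, 1379)) = sqrt(2798018 + (-1765500 - 1605*1379 + 1100*(-1489) - 1489*1379)) = sqrt(2798018 + (-1765500 - 2213295 - 1637900 - 2053331)) = sqrt(2798018 - 7670026) = sqrt(-4872008) = 2*I*sqrt(1218002)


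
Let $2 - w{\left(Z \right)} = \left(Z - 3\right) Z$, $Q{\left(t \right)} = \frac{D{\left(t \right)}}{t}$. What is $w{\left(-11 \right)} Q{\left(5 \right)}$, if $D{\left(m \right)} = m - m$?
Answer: $0$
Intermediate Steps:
$D{\left(m \right)} = 0$
$Q{\left(t \right)} = 0$ ($Q{\left(t \right)} = \frac{0}{t} = 0$)
$w{\left(Z \right)} = 2 - Z \left(-3 + Z\right)$ ($w{\left(Z \right)} = 2 - \left(Z - 3\right) Z = 2 - \left(-3 + Z\right) Z = 2 - Z \left(-3 + Z\right)$)
$w{\left(-11 \right)} Q{\left(5 \right)} = \left(2 - \left(-11\right)^{2} + 3 \left(-11\right)\right) 0 = \left(2 - 121 - 33\right) 0 = \left(-152\right) 0 = 0$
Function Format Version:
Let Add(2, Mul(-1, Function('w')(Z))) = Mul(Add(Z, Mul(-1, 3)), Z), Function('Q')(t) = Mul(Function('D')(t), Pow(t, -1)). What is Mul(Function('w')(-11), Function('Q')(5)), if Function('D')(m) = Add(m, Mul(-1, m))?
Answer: 0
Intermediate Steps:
Function('D')(m) = 0
Function('Q')(t) = 0 (Function('Q')(t) = Mul(0, Pow(t, -1)) = 0)
Function('w')(Z) = Add(2, Mul(-1, Z, Add(-3, Z))) (Function('w')(Z) = Add(2, Mul(-1, Mul(Add(Z, Mul(-1, 3)), Z))) = Add(2, Mul(-1, Mul(Add(Z, -3), Z))) = Add(2, Mul(-1, Mul(Add(-3, Z), Z))) = Add(2, Mul(-1, Mul(Z, Add(-3, Z)))) = Add(2, Mul(-1, Z, Add(-3, Z))))
Mul(Function('w')(-11), Function('Q')(5)) = Mul(Add(2, Mul(-1, Pow(-11, 2)), Mul(3, -11)), 0) = Mul(Add(2, Mul(-1, 121), -33), 0) = Mul(Add(2, -121, -33), 0) = Mul(-152, 0) = 0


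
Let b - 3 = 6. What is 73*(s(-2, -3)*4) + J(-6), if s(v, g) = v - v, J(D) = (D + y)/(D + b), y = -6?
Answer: -4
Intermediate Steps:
b = 9 (b = 3 + 6 = 9)
J(D) = (-6 + D)/(9 + D) (J(D) = (D - 6)/(D + 9) = (-6 + D)/(9 + D))
s(v, g) = 0
73*(s(-2, -3)*4) + J(-6) = 73*(0*4) + (-6 - 6)/(9 - 6) = 73*0 - 12/3 = 0 + (⅓)*(-12) = 0 - 4 = -4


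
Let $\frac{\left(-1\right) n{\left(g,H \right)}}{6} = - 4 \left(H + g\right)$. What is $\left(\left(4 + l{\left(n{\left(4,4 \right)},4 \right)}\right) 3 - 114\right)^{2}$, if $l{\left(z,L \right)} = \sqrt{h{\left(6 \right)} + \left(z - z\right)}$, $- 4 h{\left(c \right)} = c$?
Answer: $\frac{20781}{2} - 306 i \sqrt{6} \approx 10391.0 - 749.54 i$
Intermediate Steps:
$h{\left(c \right)} = - \frac{c}{4}$
$n{\left(g,H \right)} = 24 H + 24 g$ ($n{\left(g,H \right)} = - 6 \left(- 4 \left(H + g\right)\right) = - 6 \left(- 4 H - 4 g\right) = 24 H + 24 g$)
$l{\left(z,L \right)} = \frac{i \sqrt{6}}{2}$ ($l{\left(z,L \right)} = \sqrt{\left(- \frac{1}{4}\right) 6 + \left(z - z\right)} = \sqrt{- \frac{3}{2} + 0} = \sqrt{- \frac{3}{2}} = \frac{i \sqrt{6}}{2}$)
$\left(\left(4 + l{\left(n{\left(4,4 \right)},4 \right)}\right) 3 - 114\right)^{2} = \left(\left(4 + \frac{i \sqrt{6}}{2}\right) 3 - 114\right)^{2} = \left(\left(12 + \frac{3 i \sqrt{6}}{2}\right) - 114\right)^{2} = \left(-102 + \frac{3 i \sqrt{6}}{2}\right)^{2}$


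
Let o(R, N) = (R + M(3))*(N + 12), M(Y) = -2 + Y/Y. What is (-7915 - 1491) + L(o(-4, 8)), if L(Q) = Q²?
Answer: 594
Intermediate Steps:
M(Y) = -1 (M(Y) = -2 + 1 = -1)
o(R, N) = (-1 + R)*(12 + N) (o(R, N) = (R - 1)*(N + 12) = (-1 + R)*(12 + N))
(-7915 - 1491) + L(o(-4, 8)) = (-7915 - 1491) + (-12 - 1*8 + 12*(-4) + 8*(-4))² = -9406 + (-12 - 8 - 48 - 32)² = -9406 + (-100)² = -9406 + 10000 = 594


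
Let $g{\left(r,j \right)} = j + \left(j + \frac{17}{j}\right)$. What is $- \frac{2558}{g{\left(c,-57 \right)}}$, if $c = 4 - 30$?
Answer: $\frac{145806}{6515} \approx 22.38$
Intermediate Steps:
$c = -26$ ($c = 4 - 30 = -26$)
$g{\left(r,j \right)} = 2 j + \frac{17}{j}$
$- \frac{2558}{g{\left(c,-57 \right)}} = - \frac{2558}{2 \left(-57\right) + \frac{17}{-57}} = - \frac{2558}{-114 + 17 \left(- \frac{1}{57}\right)} = - \frac{2558}{-114 - \frac{17}{57}} = - \frac{2558}{- \frac{6515}{57}} = \left(-2558\right) \left(- \frac{57}{6515}\right) = \frac{145806}{6515}$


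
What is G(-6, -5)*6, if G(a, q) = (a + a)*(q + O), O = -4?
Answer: 648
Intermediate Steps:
G(a, q) = 2*a*(-4 + q) (G(a, q) = (a + a)*(q - 4) = (2*a)*(-4 + q) = 2*a*(-4 + q))
G(-6, -5)*6 = (2*(-6)*(-4 - 5))*6 = (2*(-6)*(-9))*6 = 108*6 = 648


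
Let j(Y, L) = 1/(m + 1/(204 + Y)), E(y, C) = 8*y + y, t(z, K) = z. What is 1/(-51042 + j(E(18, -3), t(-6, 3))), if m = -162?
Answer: -59291/3026331588 ≈ -1.9592e-5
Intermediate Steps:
E(y, C) = 9*y
j(Y, L) = 1/(-162 + 1/(204 + Y))
1/(-51042 + j(E(18, -3), t(-6, 3))) = 1/(-51042 + (204 + 9*18)/(-33047 - 1458*18)) = 1/(-51042 + (204 + 162)/(-33047 - 162*162)) = 1/(-51042 + 366/(-33047 - 26244)) = 1/(-51042 + 366/(-59291)) = 1/(-51042 - 1/59291*366) = 1/(-51042 - 366/59291) = 1/(-3026331588/59291) = -59291/3026331588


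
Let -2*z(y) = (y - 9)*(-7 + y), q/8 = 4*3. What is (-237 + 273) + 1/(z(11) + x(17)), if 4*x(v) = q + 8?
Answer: 793/22 ≈ 36.045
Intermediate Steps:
q = 96 (q = 8*(4*3) = 8*12 = 96)
z(y) = -(-9 + y)*(-7 + y)/2 (z(y) = -(y - 9)*(-7 + y)/2 = -(-9 + y)*(-7 + y)/2)
x(v) = 26 (x(v) = (96 + 8)/4 = (¼)*104 = 26)
(-237 + 273) + 1/(z(11) + x(17)) = (-237 + 273) + 1/((-63/2 + 8*11 - ½*11²) + 26) = 36 + 1/((-63/2 + 88 - ½*121) + 26) = 36 + 1/((-63/2 + 88 - 121/2) + 26) = 36 + 1/(-4 + 26) = 36 + 1/22 = 793/22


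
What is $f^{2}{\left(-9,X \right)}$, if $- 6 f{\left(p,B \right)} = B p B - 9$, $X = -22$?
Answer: $\frac{2117025}{4} \approx 5.2926 \cdot 10^{5}$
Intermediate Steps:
$f{\left(p,B \right)} = \frac{3}{2} - \frac{p B^{2}}{6}$ ($f{\left(p,B \right)} = - \frac{B p B - 9}{6} = - \frac{p B^{2} - 9}{6} = - \frac{-9 + p B^{2}}{6} = \frac{3}{2} - \frac{p B^{2}}{6}$)
$f^{2}{\left(-9,X \right)} = \left(\frac{3}{2} - - \frac{3 \left(-22\right)^{2}}{2}\right)^{2} = \left(\frac{3}{2} - \left(- \frac{3}{2}\right) 484\right)^{2} = \left(\frac{3}{2} + 726\right)^{2} = \left(\frac{1455}{2}\right)^{2} = \frac{2117025}{4}$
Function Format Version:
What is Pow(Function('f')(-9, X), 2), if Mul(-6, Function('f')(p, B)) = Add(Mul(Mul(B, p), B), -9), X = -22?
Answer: Rational(2117025, 4) ≈ 5.2926e+5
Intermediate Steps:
Function('f')(p, B) = Add(Rational(3, 2), Mul(Rational(-1, 6), p, Pow(B, 2))) (Function('f')(p, B) = Mul(Rational(-1, 6), Add(Mul(Mul(B, p), B), -9)) = Mul(Rational(-1, 6), Add(Mul(p, Pow(B, 2)), -9)) = Mul(Rational(-1, 6), Add(-9, Mul(p, Pow(B, 2)))) = Add(Rational(3, 2), Mul(Rational(-1, 6), p, Pow(B, 2))))
Pow(Function('f')(-9, X), 2) = Pow(Add(Rational(3, 2), Mul(Rational(-1, 6), -9, Pow(-22, 2))), 2) = Pow(Add(Rational(3, 2), Mul(Rational(-1, 6), -9, 484)), 2) = Pow(Add(Rational(3, 2), 726), 2) = Pow(Rational(1455, 2), 2) = Rational(2117025, 4)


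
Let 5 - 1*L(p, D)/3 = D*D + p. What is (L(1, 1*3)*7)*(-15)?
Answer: 1575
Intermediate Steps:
L(p, D) = 15 - 3*p - 3*D² (L(p, D) = 15 - 3*(D*D + p) = 15 - 3*(D² + p) = 15 - 3*(p + D²) = 15 + (-3*p - 3*D²) = 15 - 3*p - 3*D²)
(L(1, 1*3)*7)*(-15) = ((15 - 3*1 - 3*(1*3)²)*7)*(-15) = ((15 - 3 - 3*3²)*7)*(-15) = ((15 - 3 - 3*9)*7)*(-15) = ((15 - 3 - 27)*7)*(-15) = -15*7*(-15) = -105*(-15) = 1575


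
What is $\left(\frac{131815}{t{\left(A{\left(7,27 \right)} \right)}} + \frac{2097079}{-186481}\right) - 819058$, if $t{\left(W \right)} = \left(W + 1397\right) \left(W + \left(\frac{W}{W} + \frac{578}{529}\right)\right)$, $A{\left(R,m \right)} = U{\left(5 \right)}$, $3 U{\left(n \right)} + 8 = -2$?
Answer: $- \frac{1257539139773827468}{1535184133109} \approx -8.1915 \cdot 10^{5}$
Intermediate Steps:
$U{\left(n \right)} = - \frac{10}{3}$ ($U{\left(n \right)} = - \frac{8}{3} + \frac{1}{3} \left(-2\right) = - \frac{8}{3} - \frac{2}{3} = - \frac{10}{3}$)
$A{\left(R,m \right)} = - \frac{10}{3}$
$t{\left(W \right)} = \left(1397 + W\right) \left(\frac{1107}{529} + W\right)$ ($t{\left(W \right)} = \left(1397 + W\right) \left(W + \left(1 + 578 \cdot \frac{1}{529}\right)\right) = \left(1397 + W\right) \left(W + \left(1 + \frac{578}{529}\right)\right) = \left(1397 + W\right) \left(W + \frac{1107}{529}\right) = \left(1397 + W\right) \left(\frac{1107}{529} + W\right)$)
$\left(\frac{131815}{t{\left(A{\left(7,27 \right)} \right)}} + \frac{2097079}{-186481}\right) - 819058 = \left(\frac{131815}{\frac{1546479}{529} + \left(- \frac{10}{3}\right)^{2} + \frac{740120}{529} \left(- \frac{10}{3}\right)} + \frac{2097079}{-186481}\right) - 819058 = \left(\frac{131815}{\frac{1546479}{529} + \frac{100}{9} - \frac{7401200}{1587}} + 2097079 \left(- \frac{1}{186481}\right)\right) - 819058 = \left(\frac{131815}{- \frac{8232389}{4761}} - \frac{2097079}{186481}\right) - 819058 = \left(131815 \left(- \frac{4761}{8232389}\right) - \frac{2097079}{186481}\right) - 819058 = \left(- \frac{627571215}{8232389} - \frac{2097079}{186481}\right) - 819058 = - \frac{134294077836146}{1535184133109} - 819058 = - \frac{1257539139773827468}{1535184133109}$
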